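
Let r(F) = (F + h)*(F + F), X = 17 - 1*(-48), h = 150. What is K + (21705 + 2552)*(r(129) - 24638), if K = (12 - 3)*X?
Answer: 1148423993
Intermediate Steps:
X = 65 (X = 17 + 48 = 65)
r(F) = 2*F*(150 + F) (r(F) = (F + 150)*(F + F) = (150 + F)*(2*F) = 2*F*(150 + F))
K = 585 (K = (12 - 3)*65 = 9*65 = 585)
K + (21705 + 2552)*(r(129) - 24638) = 585 + (21705 + 2552)*(2*129*(150 + 129) - 24638) = 585 + 24257*(2*129*279 - 24638) = 585 + 24257*(71982 - 24638) = 585 + 24257*47344 = 585 + 1148423408 = 1148423993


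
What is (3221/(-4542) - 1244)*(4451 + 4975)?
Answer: -8881599799/757 ≈ -1.1733e+7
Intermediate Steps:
(3221/(-4542) - 1244)*(4451 + 4975) = (3221*(-1/4542) - 1244)*9426 = (-3221/4542 - 1244)*9426 = -5653469/4542*9426 = -8881599799/757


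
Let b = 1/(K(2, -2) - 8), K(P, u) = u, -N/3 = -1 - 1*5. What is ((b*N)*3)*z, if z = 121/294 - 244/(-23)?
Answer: -670671/11270 ≈ -59.509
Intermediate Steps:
N = 18 (N = -3*(-1 - 1*5) = -3*(-1 - 5) = -3*(-6) = 18)
b = -⅒ (b = 1/(-2 - 8) = 1/(-10) = -⅒ ≈ -0.10000)
z = 74519/6762 (z = 121*(1/294) - 244*(-1/23) = 121/294 + 244/23 = 74519/6762 ≈ 11.020)
((b*N)*3)*z = (-⅒*18*3)*(74519/6762) = -9/5*3*(74519/6762) = -27/5*74519/6762 = -670671/11270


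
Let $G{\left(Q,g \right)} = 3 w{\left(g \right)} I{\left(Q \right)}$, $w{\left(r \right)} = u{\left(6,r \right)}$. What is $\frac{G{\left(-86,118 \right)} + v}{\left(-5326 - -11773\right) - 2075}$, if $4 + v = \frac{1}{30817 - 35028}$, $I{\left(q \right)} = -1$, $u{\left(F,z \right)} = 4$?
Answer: $- \frac{67377}{18410492} \approx -0.0036597$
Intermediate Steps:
$w{\left(r \right)} = 4$
$v = - \frac{16845}{4211}$ ($v = -4 + \frac{1}{30817 - 35028} = -4 + \frac{1}{-4211} = -4 - \frac{1}{4211} = - \frac{16845}{4211} \approx -4.0002$)
$G{\left(Q,g \right)} = -12$ ($G{\left(Q,g \right)} = 3 \cdot 4 \left(-1\right) = 12 \left(-1\right) = -12$)
$\frac{G{\left(-86,118 \right)} + v}{\left(-5326 - -11773\right) - 2075} = \frac{-12 - \frac{16845}{4211}}{\left(-5326 - -11773\right) - 2075} = - \frac{67377}{4211 \left(\left(-5326 + 11773\right) - 2075\right)} = - \frac{67377}{4211 \left(6447 - 2075\right)} = - \frac{67377}{4211 \cdot 4372} = \left(- \frac{67377}{4211}\right) \frac{1}{4372} = - \frac{67377}{18410492}$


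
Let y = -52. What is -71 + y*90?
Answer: -4751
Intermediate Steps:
-71 + y*90 = -71 - 52*90 = -71 - 4680 = -4751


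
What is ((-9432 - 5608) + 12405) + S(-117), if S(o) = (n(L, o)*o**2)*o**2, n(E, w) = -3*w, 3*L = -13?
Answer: 65773438436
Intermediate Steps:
L = -13/3 (L = (1/3)*(-13) = -13/3 ≈ -4.3333)
S(o) = -3*o**5 (S(o) = ((-3*o)*o**2)*o**2 = (-3*o**3)*o**2 = -3*o**5)
((-9432 - 5608) + 12405) + S(-117) = ((-9432 - 5608) + 12405) - 3*(-117)**5 = (-15040 + 12405) - 3*(-21924480357) = -2635 + 65773441071 = 65773438436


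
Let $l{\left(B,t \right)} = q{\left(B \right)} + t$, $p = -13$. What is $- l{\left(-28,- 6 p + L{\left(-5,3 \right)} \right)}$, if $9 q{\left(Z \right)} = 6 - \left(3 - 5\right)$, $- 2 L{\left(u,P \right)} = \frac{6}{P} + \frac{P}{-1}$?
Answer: $- \frac{1429}{18} \approx -79.389$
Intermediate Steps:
$L{\left(u,P \right)} = \frac{P}{2} - \frac{3}{P}$ ($L{\left(u,P \right)} = - \frac{\frac{6}{P} + \frac{P}{-1}}{2} = - \frac{\frac{6}{P} + P \left(-1\right)}{2} = - \frac{\frac{6}{P} - P}{2} = - \frac{- P + \frac{6}{P}}{2} = \frac{P}{2} - \frac{3}{P}$)
$q{\left(Z \right)} = \frac{8}{9}$ ($q{\left(Z \right)} = \frac{6 - \left(3 - 5\right)}{9} = \frac{6 - -2}{9} = \frac{6 + 2}{9} = \frac{1}{9} \cdot 8 = \frac{8}{9}$)
$l{\left(B,t \right)} = \frac{8}{9} + t$
$- l{\left(-28,- 6 p + L{\left(-5,3 \right)} \right)} = - (\frac{8}{9} + \left(\left(-6\right) \left(-13\right) + \left(\frac{1}{2} \cdot 3 - \frac{3}{3}\right)\right)) = - (\frac{8}{9} + \left(78 + \left(\frac{3}{2} - 1\right)\right)) = - (\frac{8}{9} + \left(78 + \frac{1}{2}\right)) = - (\frac{8}{9} + \frac{157}{2}) = \left(-1\right) \frac{1429}{18} = - \frac{1429}{18}$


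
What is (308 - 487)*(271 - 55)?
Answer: -38664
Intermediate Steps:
(308 - 487)*(271 - 55) = -179*216 = -38664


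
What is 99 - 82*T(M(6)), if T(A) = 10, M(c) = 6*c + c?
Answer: -721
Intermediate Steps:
M(c) = 7*c
99 - 82*T(M(6)) = 99 - 82*10 = 99 - 820 = -721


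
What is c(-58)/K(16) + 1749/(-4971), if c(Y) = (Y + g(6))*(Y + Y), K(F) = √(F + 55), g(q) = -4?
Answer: -583/1657 + 7192*√71/71 ≈ 853.18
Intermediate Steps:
K(F) = √(55 + F)
c(Y) = 2*Y*(-4 + Y) (c(Y) = (Y - 4)*(Y + Y) = (-4 + Y)*(2*Y) = 2*Y*(-4 + Y))
c(-58)/K(16) + 1749/(-4971) = (2*(-58)*(-4 - 58))/(√(55 + 16)) + 1749/(-4971) = (2*(-58)*(-62))/(√71) + 1749*(-1/4971) = 7192*(√71/71) - 583/1657 = 7192*√71/71 - 583/1657 = -583/1657 + 7192*√71/71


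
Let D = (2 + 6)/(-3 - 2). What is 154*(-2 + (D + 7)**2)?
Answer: 104566/25 ≈ 4182.6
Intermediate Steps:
D = -8/5 (D = 8/(-5) = 8*(-1/5) = -8/5 ≈ -1.6000)
154*(-2 + (D + 7)**2) = 154*(-2 + (-8/5 + 7)**2) = 154*(-2 + (27/5)**2) = 154*(-2 + 729/25) = 154*(679/25) = 104566/25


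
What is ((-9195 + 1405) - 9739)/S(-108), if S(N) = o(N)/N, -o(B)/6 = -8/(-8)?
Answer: -315522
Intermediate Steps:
o(B) = -6 (o(B) = -(-48)/(-8) = -(-48)*(-1)/8 = -6*1 = -6)
S(N) = -6/N
((-9195 + 1405) - 9739)/S(-108) = ((-9195 + 1405) - 9739)/((-6/(-108))) = (-7790 - 9739)/((-6*(-1/108))) = -17529/1/18 = -17529*18 = -315522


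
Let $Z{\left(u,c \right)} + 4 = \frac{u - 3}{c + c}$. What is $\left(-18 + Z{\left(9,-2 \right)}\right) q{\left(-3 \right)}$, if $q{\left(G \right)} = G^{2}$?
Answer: $- \frac{423}{2} \approx -211.5$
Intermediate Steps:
$Z{\left(u,c \right)} = -4 + \frac{-3 + u}{2 c}$ ($Z{\left(u,c \right)} = -4 + \frac{u - 3}{c + c} = -4 + \frac{-3 + u}{2 c}$)
$\left(-18 + Z{\left(9,-2 \right)}\right) q{\left(-3 \right)} = \left(-18 + \frac{-3 + 9 - -16}{2 \left(-2\right)}\right) \left(-3\right)^{2} = \left(-18 + \frac{1}{2} \left(- \frac{1}{2}\right) \left(-3 + 9 + 16\right)\right) 9 = \left(-18 + \frac{1}{2} \left(- \frac{1}{2}\right) 22\right) 9 = \left(-18 - \frac{11}{2}\right) 9 = \left(- \frac{47}{2}\right) 9 = - \frac{423}{2}$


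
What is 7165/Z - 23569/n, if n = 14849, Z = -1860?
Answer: -969235/178188 ≈ -5.4394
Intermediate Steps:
7165/Z - 23569/n = 7165/(-1860) - 23569/14849 = 7165*(-1/1860) - 23569*1/14849 = -1433/372 - 23569/14849 = -969235/178188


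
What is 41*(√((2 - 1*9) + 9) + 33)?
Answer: 1353 + 41*√2 ≈ 1411.0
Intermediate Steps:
41*(√((2 - 1*9) + 9) + 33) = 41*(√((2 - 9) + 9) + 33) = 41*(√(-7 + 9) + 33) = 41*(√2 + 33) = 41*(33 + √2) = 1353 + 41*√2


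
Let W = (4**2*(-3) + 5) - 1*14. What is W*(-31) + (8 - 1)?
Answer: 1774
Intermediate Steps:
W = -57 (W = (16*(-3) + 5) - 14 = (-48 + 5) - 14 = -43 - 14 = -57)
W*(-31) + (8 - 1) = -57*(-31) + (8 - 1) = 1767 + 7 = 1774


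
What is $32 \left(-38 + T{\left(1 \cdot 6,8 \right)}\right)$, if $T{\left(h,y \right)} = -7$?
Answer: $-1440$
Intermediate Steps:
$32 \left(-38 + T{\left(1 \cdot 6,8 \right)}\right) = 32 \left(-38 - 7\right) = 32 \left(-45\right) = -1440$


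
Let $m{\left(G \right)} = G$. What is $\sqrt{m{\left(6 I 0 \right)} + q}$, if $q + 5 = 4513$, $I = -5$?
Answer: $14 \sqrt{23} \approx 67.142$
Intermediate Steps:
$q = 4508$ ($q = -5 + 4513 = 4508$)
$\sqrt{m{\left(6 I 0 \right)} + q} = \sqrt{6 \left(-5\right) 0 + 4508} = \sqrt{\left(-30\right) 0 + 4508} = \sqrt{0 + 4508} = \sqrt{4508} = 14 \sqrt{23}$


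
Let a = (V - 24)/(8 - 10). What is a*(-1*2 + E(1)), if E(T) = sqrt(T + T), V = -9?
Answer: -33 + 33*sqrt(2)/2 ≈ -9.6655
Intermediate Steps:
a = 33/2 (a = (-9 - 24)/(8 - 10) = -33/(-2) = -33*(-1/2) = 33/2 ≈ 16.500)
E(T) = sqrt(2)*sqrt(T) (E(T) = sqrt(2*T) = sqrt(2)*sqrt(T))
a*(-1*2 + E(1)) = 33*(-1*2 + sqrt(2)*sqrt(1))/2 = 33*(-2 + sqrt(2)*1)/2 = 33*(-2 + sqrt(2))/2 = -33 + 33*sqrt(2)/2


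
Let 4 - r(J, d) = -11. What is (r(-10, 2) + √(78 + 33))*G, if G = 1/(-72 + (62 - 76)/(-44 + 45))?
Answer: -15/86 - √111/86 ≈ -0.29693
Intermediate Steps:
r(J, d) = 15 (r(J, d) = 4 - 1*(-11) = 4 + 11 = 15)
G = -1/86 (G = 1/(-72 - 14/1) = 1/(-72 - 14*1) = 1/(-72 - 14) = 1/(-86) = -1/86 ≈ -0.011628)
(r(-10, 2) + √(78 + 33))*G = (15 + √(78 + 33))*(-1/86) = (15 + √111)*(-1/86) = -15/86 - √111/86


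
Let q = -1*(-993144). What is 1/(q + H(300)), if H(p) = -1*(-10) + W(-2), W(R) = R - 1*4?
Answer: 1/993148 ≈ 1.0069e-6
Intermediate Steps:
W(R) = -4 + R (W(R) = R - 4 = -4 + R)
q = 993144
H(p) = 4 (H(p) = -1*(-10) + (-4 - 2) = 10 - 6 = 4)
1/(q + H(300)) = 1/(993144 + 4) = 1/993148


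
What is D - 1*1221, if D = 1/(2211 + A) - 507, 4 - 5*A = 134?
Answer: -3775679/2185 ≈ -1728.0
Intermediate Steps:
A = -26 (A = 4/5 - 1/5*134 = 4/5 - 134/5 = -26)
D = -1107794/2185 (D = 1/(2211 - 26) - 507 = 1/2185 - 507 = -1107794/2185 ≈ -507.00)
D - 1*1221 = -1107794/2185 - 1*1221 = -1107794/2185 - 1221 = -3775679/2185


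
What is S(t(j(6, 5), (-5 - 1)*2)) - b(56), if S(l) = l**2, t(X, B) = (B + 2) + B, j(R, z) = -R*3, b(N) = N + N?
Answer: 372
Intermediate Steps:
b(N) = 2*N
j(R, z) = -3*R
t(X, B) = 2 + 2*B (t(X, B) = (2 + B) + B = 2 + 2*B)
S(t(j(6, 5), (-5 - 1)*2)) - b(56) = (2 + 2*((-5 - 1)*2))**2 - 2*56 = (2 + 2*(-6*2))**2 - 1*112 = (2 + 2*(-12))**2 - 112 = (2 - 24)**2 - 112 = (-22)**2 - 112 = 484 - 112 = 372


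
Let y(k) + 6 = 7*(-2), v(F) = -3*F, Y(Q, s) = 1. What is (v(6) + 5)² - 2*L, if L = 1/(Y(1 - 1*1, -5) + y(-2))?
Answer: 3213/19 ≈ 169.11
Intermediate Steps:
y(k) = -20 (y(k) = -6 + 7*(-2) = -6 - 14 = -20)
L = -1/19 (L = 1/(1 - 20) = 1/(-19) = -1/19 ≈ -0.052632)
(v(6) + 5)² - 2*L = (-3*6 + 5)² - 2*(-1/19) = (-18 + 5)² + 2/19 = (-13)² + 2/19 = 169 + 2/19 = 3213/19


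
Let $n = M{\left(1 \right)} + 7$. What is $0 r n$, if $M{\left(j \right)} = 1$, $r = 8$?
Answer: $0$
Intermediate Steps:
$n = 8$ ($n = 1 + 7 = 8$)
$0 r n = 0 \cdot 8 \cdot 8 = 0 \cdot 8 = 0$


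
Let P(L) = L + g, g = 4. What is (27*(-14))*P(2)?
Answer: -2268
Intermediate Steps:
P(L) = 4 + L (P(L) = L + 4 = 4 + L)
(27*(-14))*P(2) = (27*(-14))*(4 + 2) = -378*6 = -2268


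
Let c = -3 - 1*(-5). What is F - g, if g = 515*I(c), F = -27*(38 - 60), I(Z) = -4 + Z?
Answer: 1624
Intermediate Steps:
c = 2 (c = -3 + 5 = 2)
F = 594 (F = -27*(-22) = 594)
g = -1030 (g = 515*(-4 + 2) = 515*(-2) = -1030)
F - g = 594 - 1*(-1030) = 594 + 1030 = 1624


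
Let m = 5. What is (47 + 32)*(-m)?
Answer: -395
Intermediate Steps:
(47 + 32)*(-m) = (47 + 32)*(-1*5) = 79*(-5) = -395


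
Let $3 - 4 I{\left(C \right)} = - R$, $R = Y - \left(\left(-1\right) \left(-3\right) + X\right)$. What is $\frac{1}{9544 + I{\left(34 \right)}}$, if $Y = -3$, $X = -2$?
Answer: $\frac{4}{38175} \approx 0.00010478$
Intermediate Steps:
$R = -4$ ($R = -3 - \left(\left(-1\right) \left(-3\right) - 2\right) = -3 - \left(3 - 2\right) = -3 - 1 = -4$)
$I{\left(C \right)} = - \frac{1}{4}$ ($I{\left(C \right)} = \frac{3}{4} - \frac{\left(-1\right) \left(-4\right)}{4} = \frac{3}{4} - 1 = - \frac{1}{4}$)
$\frac{1}{9544 + I{\left(34 \right)}} = \frac{1}{9544 - \frac{1}{4}} = \frac{1}{\frac{38175}{4}} = \frac{4}{38175}$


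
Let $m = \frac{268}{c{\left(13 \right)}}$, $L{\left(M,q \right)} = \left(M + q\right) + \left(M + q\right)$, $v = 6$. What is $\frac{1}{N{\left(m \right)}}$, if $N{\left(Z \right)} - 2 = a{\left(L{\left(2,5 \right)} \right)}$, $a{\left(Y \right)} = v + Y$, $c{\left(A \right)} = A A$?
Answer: $\frac{1}{22} \approx 0.045455$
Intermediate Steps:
$c{\left(A \right)} = A^{2}$
$L{\left(M,q \right)} = 2 M + 2 q$
$a{\left(Y \right)} = 6 + Y$
$m = \frac{268}{169}$ ($m = \frac{268}{13^{2}} = \frac{268}{169} \approx 1.5858$)
$N{\left(Z \right)} = 22$ ($N{\left(Z \right)} = 2 + \left(6 + \left(2 \cdot 2 + 2 \cdot 5\right)\right) = 2 + \left(6 + \left(4 + 10\right)\right) = 2 + \left(6 + 14\right) = 2 + 20 = 22$)
$\frac{1}{N{\left(m \right)}} = \frac{1}{22}$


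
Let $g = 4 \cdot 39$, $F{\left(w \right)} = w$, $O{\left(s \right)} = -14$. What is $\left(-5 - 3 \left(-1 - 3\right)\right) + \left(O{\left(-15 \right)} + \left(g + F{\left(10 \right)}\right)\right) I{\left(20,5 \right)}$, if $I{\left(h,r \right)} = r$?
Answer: $767$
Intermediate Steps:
$g = 156$
$\left(-5 - 3 \left(-1 - 3\right)\right) + \left(O{\left(-15 \right)} + \left(g + F{\left(10 \right)}\right)\right) I{\left(20,5 \right)} = \left(-5 - 3 \left(-1 - 3\right)\right) + \left(-14 + \left(156 + 10\right)\right) 5 = \left(-5 - -12\right) + \left(-14 + 166\right) 5 = \left(-5 + 12\right) + 152 \cdot 5 = 7 + 760 = 767$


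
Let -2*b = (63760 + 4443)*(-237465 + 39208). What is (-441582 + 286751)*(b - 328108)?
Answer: -2093480162878605/2 ≈ -1.0467e+15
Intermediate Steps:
b = 13521722171/2 (b = -(63760 + 4443)*(-237465 + 39208)/2 = -68203*(-198257)/2 = -½*(-13521722171) = 13521722171/2 ≈ 6.7609e+9)
(-441582 + 286751)*(b - 328108) = (-441582 + 286751)*(13521722171/2 - 328108) = -154831*13521065955/2 = -2093480162878605/2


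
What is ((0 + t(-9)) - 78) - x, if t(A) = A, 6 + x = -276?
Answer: 195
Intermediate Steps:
x = -282 (x = -6 - 276 = -282)
((0 + t(-9)) - 78) - x = ((0 - 9) - 78) - 1*(-282) = (-9 - 78) + 282 = -87 + 282 = 195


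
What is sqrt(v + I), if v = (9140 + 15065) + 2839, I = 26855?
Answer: sqrt(53899) ≈ 232.16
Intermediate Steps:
v = 27044 (v = 24205 + 2839 = 27044)
sqrt(v + I) = sqrt(27044 + 26855) = sqrt(53899)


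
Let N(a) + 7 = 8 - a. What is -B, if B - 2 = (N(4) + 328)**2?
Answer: -105627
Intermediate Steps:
N(a) = 1 - a (N(a) = -7 + (8 - a) = 1 - a)
B = 105627 (B = 2 + ((1 - 1*4) + 328)**2 = 2 + ((1 - 4) + 328)**2 = 2 + (-3 + 328)**2 = 2 + 325**2 = 2 + 105625 = 105627)
-B = -1*105627 = -105627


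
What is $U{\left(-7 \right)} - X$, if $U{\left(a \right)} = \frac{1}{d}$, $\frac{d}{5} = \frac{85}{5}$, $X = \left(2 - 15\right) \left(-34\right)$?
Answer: $- \frac{37569}{85} \approx -441.99$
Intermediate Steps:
$X = 442$ ($X = \left(-13\right) \left(-34\right) = 442$)
$d = 85$ ($d = 5 \cdot \frac{85}{5} = 5 \cdot 85 \cdot \frac{1}{5} = 5 \cdot 17 = 85$)
$U{\left(a \right)} = \frac{1}{85}$
$U{\left(-7 \right)} - X = \frac{1}{85} - 442 = - \frac{37569}{85}$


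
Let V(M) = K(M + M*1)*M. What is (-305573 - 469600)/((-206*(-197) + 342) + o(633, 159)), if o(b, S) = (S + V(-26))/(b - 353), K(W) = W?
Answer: -72349480/3820077 ≈ -18.939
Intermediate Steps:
V(M) = 2*M² (V(M) = (M + M*1)*M = (M + M)*M = (2*M)*M = 2*M²)
o(b, S) = (1352 + S)/(-353 + b) (o(b, S) = (S + 2*(-26)²)/(b - 353) = (S + 2*676)/(-353 + b) = (S + 1352)/(-353 + b) = (1352 + S)/(-353 + b))
(-305573 - 469600)/((-206*(-197) + 342) + o(633, 159)) = (-305573 - 469600)/((-206*(-197) + 342) + (1352 + 159)/(-353 + 633)) = -775173/((40582 + 342) + 1511/280) = -775173/(40924 + (1/280)*1511) = -775173/(40924 + 1511/280) = -775173/11460231/280 = -775173*280/11460231 = -72349480/3820077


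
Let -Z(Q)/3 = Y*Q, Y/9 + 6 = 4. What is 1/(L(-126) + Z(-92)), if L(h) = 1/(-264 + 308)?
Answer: -44/218591 ≈ -0.00020129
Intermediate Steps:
Y = -18 (Y = -54 + 9*4 = -54 + 36 = -18)
Z(Q) = 54*Q (Z(Q) = -(-54)*Q = 54*Q)
L(h) = 1/44
1/(L(-126) + Z(-92)) = 1/(1/44 + 54*(-92)) = 1/(1/44 - 4968) = 1/(-218591/44) = -44/218591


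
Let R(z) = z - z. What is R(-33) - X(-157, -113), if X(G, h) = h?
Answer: 113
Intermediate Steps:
R(z) = 0
R(-33) - X(-157, -113) = 0 - 1*(-113) = 0 + 113 = 113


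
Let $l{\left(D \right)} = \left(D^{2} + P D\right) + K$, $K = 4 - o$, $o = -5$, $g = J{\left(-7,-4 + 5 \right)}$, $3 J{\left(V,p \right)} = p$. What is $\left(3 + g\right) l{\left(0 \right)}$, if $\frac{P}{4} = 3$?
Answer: $30$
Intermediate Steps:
$J{\left(V,p \right)} = \frac{p}{3}$
$g = \frac{1}{3}$ ($g = \frac{-4 + 5}{3} = \frac{1}{3} \cdot 1 = \frac{1}{3} \approx 0.33333$)
$P = 12$ ($P = 4 \cdot 3 = 12$)
$K = 9$ ($K = 4 - -5 = 4 + 5 = 9$)
$l{\left(D \right)} = 9 + D^{2} + 12 D$ ($l{\left(D \right)} = \left(D^{2} + 12 D\right) + 9 = 9 + D^{2} + 12 D$)
$\left(3 + g\right) l{\left(0 \right)} = \left(3 + \frac{1}{3}\right) \left(9 + 0^{2} + 12 \cdot 0\right) = \frac{10 \left(9 + 0 + 0\right)}{3} = \frac{10}{3} \cdot 9 = 30$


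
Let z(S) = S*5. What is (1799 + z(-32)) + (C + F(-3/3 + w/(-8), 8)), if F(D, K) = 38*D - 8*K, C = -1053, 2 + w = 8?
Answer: 911/2 ≈ 455.50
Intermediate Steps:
w = 6 (w = -2 + 8 = 6)
F(D, K) = -8*K + 38*D
z(S) = 5*S
(1799 + z(-32)) + (C + F(-3/3 + w/(-8), 8)) = (1799 + 5*(-32)) + (-1053 + (-8*8 + 38*(-3/3 + 6/(-8)))) = (1799 - 160) + (-1053 + (-64 + 38*(-3*1/3 + 6*(-1/8)))) = 1639 + (-1053 + (-64 + 38*(-1 - 3/4))) = 1639 + (-1053 + (-64 + 38*(-7/4))) = 1639 + (-1053 + (-64 - 133/2)) = 1639 + (-1053 - 261/2) = 1639 - 2367/2 = 911/2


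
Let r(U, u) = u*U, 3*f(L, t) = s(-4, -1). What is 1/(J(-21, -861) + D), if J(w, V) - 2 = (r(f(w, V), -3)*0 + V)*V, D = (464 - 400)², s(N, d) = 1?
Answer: 1/745419 ≈ 1.3415e-6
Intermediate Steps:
f(L, t) = ⅓ (f(L, t) = (⅓)*1 = ⅓)
r(U, u) = U*u
D = 4096 (D = 64² = 4096)
J(w, V) = 2 + V² (J(w, V) = 2 + (((⅓)*(-3))*0 + V)*V = 2 + (-1*0 + V)*V = 2 + (0 + V)*V = 2 + V*V = 2 + V²)
1/(J(-21, -861) + D) = 1/((2 + (-861)²) + 4096) = 1/((2 + 741321) + 4096) = 1/(741323 + 4096) = 1/745419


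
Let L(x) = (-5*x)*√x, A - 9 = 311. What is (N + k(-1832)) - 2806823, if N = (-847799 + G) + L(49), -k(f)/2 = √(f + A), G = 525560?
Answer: -3130777 - 12*I*√42 ≈ -3.1308e+6 - 77.769*I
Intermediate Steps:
A = 320 (A = 9 + 311 = 320)
k(f) = -2*√(320 + f) (k(f) = -2*√(f + 320) = -2*√(320 + f))
L(x) = -5*x^(3/2)
N = -323954 (N = (-847799 + 525560) - 5*49^(3/2) = -322239 - 5*343 = -322239 - 1715 = -323954)
(N + k(-1832)) - 2806823 = (-323954 - 2*√(320 - 1832)) - 2806823 = (-323954 - 12*I*√42) - 2806823 = -3130777 - 12*I*√42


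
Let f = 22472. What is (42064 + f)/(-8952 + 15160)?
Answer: 8067/776 ≈ 10.396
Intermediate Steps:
(42064 + f)/(-8952 + 15160) = (42064 + 22472)/(-8952 + 15160) = 64536/6208 = 64536*(1/6208) = 8067/776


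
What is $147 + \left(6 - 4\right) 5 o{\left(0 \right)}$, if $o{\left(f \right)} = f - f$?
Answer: $147$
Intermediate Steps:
$o{\left(f \right)} = 0$
$147 + \left(6 - 4\right) 5 o{\left(0 \right)} = 147 + \left(6 - 4\right) 5 \cdot 0 = 147 + 2 \cdot 5 \cdot 0 = 147 + 10 \cdot 0 = 147 + 0 = 147$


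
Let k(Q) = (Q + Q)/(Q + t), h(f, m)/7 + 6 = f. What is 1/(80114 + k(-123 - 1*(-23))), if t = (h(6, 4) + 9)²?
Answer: 19/1522366 ≈ 1.2481e-5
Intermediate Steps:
h(f, m) = -42 + 7*f
t = 81 (t = ((-42 + 7*6) + 9)² = ((-42 + 42) + 9)² = (0 + 9)² = 9² = 81)
k(Q) = 2*Q/(81 + Q) (k(Q) = (Q + Q)/(Q + 81) = (2*Q)/(81 + Q) = 2*Q/(81 + Q))
1/(80114 + k(-123 - 1*(-23))) = 1/(80114 + 2*(-123 - 1*(-23))/(81 + (-123 - 1*(-23)))) = 1/(80114 + 2*(-123 + 23)/(81 + (-123 + 23))) = 1/(80114 + 2*(-100)/(81 - 100)) = 1/(80114 + 2*(-100)/(-19)) = 1/(80114 + 2*(-100)*(-1/19)) = 1/(80114 + 200/19) = 1/(1522366/19) = 19/1522366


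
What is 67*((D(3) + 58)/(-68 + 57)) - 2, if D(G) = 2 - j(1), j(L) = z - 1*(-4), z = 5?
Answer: -3439/11 ≈ -312.64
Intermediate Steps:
j(L) = 9 (j(L) = 5 - 1*(-4) = 5 + 4 = 9)
D(G) = -7 (D(G) = 2 - 1*9 = 2 - 9 = -7)
67*((D(3) + 58)/(-68 + 57)) - 2 = 67*((-7 + 58)/(-68 + 57)) - 2 = 67*(51/(-11)) - 2 = 67*(51*(-1/11)) - 2 = 67*(-51/11) - 2 = -3417/11 - 2 = -3439/11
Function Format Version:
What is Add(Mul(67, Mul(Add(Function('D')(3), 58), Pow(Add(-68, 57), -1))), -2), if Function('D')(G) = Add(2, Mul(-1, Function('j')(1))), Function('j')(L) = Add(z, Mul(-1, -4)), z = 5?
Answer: Rational(-3439, 11) ≈ -312.64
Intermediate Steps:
Function('j')(L) = 9 (Function('j')(L) = Add(5, Mul(-1, -4)) = Add(5, 4) = 9)
Function('D')(G) = -7 (Function('D')(G) = Add(2, Mul(-1, 9)) = Add(2, -9) = -7)
Add(Mul(67, Mul(Add(Function('D')(3), 58), Pow(Add(-68, 57), -1))), -2) = Add(Mul(67, Mul(Add(-7, 58), Pow(Add(-68, 57), -1))), -2) = Add(Mul(67, Mul(51, Pow(-11, -1))), -2) = Add(Mul(67, Mul(51, Rational(-1, 11))), -2) = Add(Mul(67, Rational(-51, 11)), -2) = Add(Rational(-3417, 11), -2) = Rational(-3439, 11)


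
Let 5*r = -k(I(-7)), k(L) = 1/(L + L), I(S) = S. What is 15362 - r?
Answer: 1075339/70 ≈ 15362.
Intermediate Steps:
k(L) = 1/(2*L)
r = 1/70 (r = (-1/(2*(-7)))/5 = (-(-1)/(2*7))/5 = (-1*(-1/14))/5 = (⅕)*(1/14) = 1/70 ≈ 0.014286)
15362 - r = 15362 - 1*1/70 = 15362 - 1/70 = 1075339/70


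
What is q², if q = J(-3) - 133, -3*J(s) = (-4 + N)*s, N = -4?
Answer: 19881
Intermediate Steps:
J(s) = 8*s/3 (J(s) = -(-4 - 4)*s/3 = -(-8)*s/3 = 8*s/3)
q = -141 (q = (8/3)*(-3) - 133 = -8 - 133 = -141)
q² = (-141)² = 19881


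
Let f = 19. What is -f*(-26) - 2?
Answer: 492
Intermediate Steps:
-f*(-26) - 2 = -1*19*(-26) - 2 = -19*(-26) - 2 = 494 - 2 = 492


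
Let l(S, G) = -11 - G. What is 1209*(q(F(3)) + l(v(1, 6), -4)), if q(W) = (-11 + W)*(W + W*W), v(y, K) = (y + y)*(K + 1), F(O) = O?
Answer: -124527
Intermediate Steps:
v(y, K) = 2*y*(1 + K) (v(y, K) = (2*y)*(1 + K) = 2*y*(1 + K))
q(W) = (-11 + W)*(W + W²)
1209*(q(F(3)) + l(v(1, 6), -4)) = 1209*(3*(-11 + 3² - 10*3) + (-11 - 1*(-4))) = 1209*(3*(-11 + 9 - 30) + (-11 + 4)) = 1209*(3*(-32) - 7) = 1209*(-96 - 7) = 1209*(-103) = -124527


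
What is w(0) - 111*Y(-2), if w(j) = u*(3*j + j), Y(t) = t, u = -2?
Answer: 222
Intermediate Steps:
w(j) = -8*j (w(j) = -2*(3*j + j) = -8*j)
w(0) - 111*Y(-2) = -8*0 - 111*(-2) = 0 + 222 = 222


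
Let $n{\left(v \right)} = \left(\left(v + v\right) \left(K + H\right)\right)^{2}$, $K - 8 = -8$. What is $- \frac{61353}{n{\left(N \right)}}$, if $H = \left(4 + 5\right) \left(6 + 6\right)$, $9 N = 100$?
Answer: $- \frac{6817}{640000} \approx -0.010652$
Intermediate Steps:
$N = \frac{100}{9}$ ($N = \frac{1}{9} \cdot 100 = \frac{100}{9} \approx 11.111$)
$H = 108$ ($H = 9 \cdot 12 = 108$)
$K = 0$ ($K = 8 - 8 = 0$)
$n{\left(v \right)} = 46656 v^{2}$ ($n{\left(v \right)} = \left(\left(v + v\right) \left(0 + 108\right)\right)^{2} = \left(2 v 108\right)^{2} = \left(216 v\right)^{2} = 46656 v^{2}$)
$- \frac{61353}{n{\left(N \right)}} = - \frac{61353}{46656 \left(\frac{100}{9}\right)^{2}} = - \frac{61353}{46656 \cdot \frac{10000}{81}} = - \frac{61353}{5760000} = \left(-61353\right) \frac{1}{5760000} = - \frac{6817}{640000}$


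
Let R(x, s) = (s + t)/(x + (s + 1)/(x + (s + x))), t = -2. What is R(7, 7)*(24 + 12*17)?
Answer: 4788/31 ≈ 154.45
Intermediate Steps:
R(x, s) = (-2 + s)/(x + (1 + s)/(s + 2*x)) (R(x, s) = (s - 2)/(x + (s + 1)/(x + (s + x))) = (-2 + s)/(x + (1 + s)/(s + 2*x)))
R(7, 7)*(24 + 12*17) = ((7² - 4*7 - 2*7 + 2*7*7)/(1 + 7 + 2*7² + 7*7))*(24 + 12*17) = ((49 - 28 - 14 + 98)/(1 + 7 + 2*49 + 49))*(24 + 204) = (105/(1 + 7 + 98 + 49))*228 = (105/155)*228 = ((1/155)*105)*228 = (21/31)*228 = 4788/31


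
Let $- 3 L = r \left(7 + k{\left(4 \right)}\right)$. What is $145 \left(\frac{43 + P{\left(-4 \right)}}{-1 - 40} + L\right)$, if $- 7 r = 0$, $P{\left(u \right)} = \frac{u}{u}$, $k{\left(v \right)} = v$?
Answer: $- \frac{6380}{41} \approx -155.61$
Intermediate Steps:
$P{\left(u \right)} = 1$
$r = 0$ ($r = \left(- \frac{1}{7}\right) 0 = 0$)
$L = 0$ ($L = - \frac{0 \left(7 + 4\right)}{3} = - \frac{0 \cdot 11}{3} = \left(- \frac{1}{3}\right) 0 = 0$)
$145 \left(\frac{43 + P{\left(-4 \right)}}{-1 - 40} + L\right) = 145 \left(\frac{43 + 1}{-1 - 40} + 0\right) = 145 \left(\frac{44}{-41} + 0\right) = 145 \left(44 \left(- \frac{1}{41}\right) + 0\right) = 145 \left(- \frac{44}{41} + 0\right) = 145 \left(- \frac{44}{41}\right) = - \frac{6380}{41}$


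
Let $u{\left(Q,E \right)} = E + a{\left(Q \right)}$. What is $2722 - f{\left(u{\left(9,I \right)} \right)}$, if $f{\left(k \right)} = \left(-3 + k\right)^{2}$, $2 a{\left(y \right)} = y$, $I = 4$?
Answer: $\frac{10767}{4} \approx 2691.8$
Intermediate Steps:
$a{\left(y \right)} = \frac{y}{2}$
$u{\left(Q,E \right)} = E + \frac{Q}{2}$
$2722 - f{\left(u{\left(9,I \right)} \right)} = 2722 - \left(-3 + \left(4 + \frac{1}{2} \cdot 9\right)\right)^{2} = 2722 - \left(-3 + \left(4 + \frac{9}{2}\right)\right)^{2} = 2722 - \left(-3 + \frac{17}{2}\right)^{2} = 2722 - \left(\frac{11}{2}\right)^{2} = 2722 - \frac{121}{4} = \frac{10767}{4}$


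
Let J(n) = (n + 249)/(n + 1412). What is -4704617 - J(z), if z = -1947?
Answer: -2516971793/535 ≈ -4.7046e+6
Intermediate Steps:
J(n) = (249 + n)/(1412 + n)
-4704617 - J(z) = -4704617 - (249 - 1947)/(1412 - 1947) = -4704617 - (-1698)/(-535) = -4704617 - (-1)*(-1698)/535 = -4704617 - 1*1698/535 = -4704617 - 1698/535 = -2516971793/535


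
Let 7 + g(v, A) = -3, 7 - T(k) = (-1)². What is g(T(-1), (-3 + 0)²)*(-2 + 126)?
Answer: -1240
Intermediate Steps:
T(k) = 6 (T(k) = 7 - 1*(-1)² = 7 - 1*1 = 7 - 1 = 6)
g(v, A) = -10 (g(v, A) = -7 - 3 = -10)
g(T(-1), (-3 + 0)²)*(-2 + 126) = -10*(-2 + 126) = -10*124 = -1240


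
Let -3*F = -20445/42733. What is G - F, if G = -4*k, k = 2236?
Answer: -382210767/42733 ≈ -8944.2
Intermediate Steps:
G = -8944 (G = -4*2236 = -8944)
F = 6815/42733 (F = -(-6815)/42733 = -⅓*(-20445/42733) = 6815/42733 ≈ 0.15948)
G - F = -8944 - 1*6815/42733 = -8944 - 6815/42733 = -382210767/42733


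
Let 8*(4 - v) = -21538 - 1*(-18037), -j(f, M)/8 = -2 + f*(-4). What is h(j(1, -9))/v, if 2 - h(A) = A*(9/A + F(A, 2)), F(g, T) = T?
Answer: -824/3533 ≈ -0.23323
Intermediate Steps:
j(f, M) = 16 + 32*f (j(f, M) = -8*(-2 + f*(-4)) = -8*(-2 - 4*f) = 16 + 32*f)
v = 3533/8 (v = 4 - (-21538 - 1*(-18037))/8 = 4 - (-21538 + 18037)/8 = 4 - ⅛*(-3501) = 4 + 3501/8 = 3533/8 ≈ 441.63)
h(A) = 2 - A*(2 + 9/A) (h(A) = 2 - A*(9/A + 2) = 2 - A*(2 + 9/A))
h(j(1, -9))/v = (-7 - 2*(16 + 32*1))/(3533/8) = (-7 - 2*(16 + 32))*(8/3533) = (-7 - 2*48)*(8/3533) = (-7 - 96)*(8/3533) = -103*8/3533 = -824/3533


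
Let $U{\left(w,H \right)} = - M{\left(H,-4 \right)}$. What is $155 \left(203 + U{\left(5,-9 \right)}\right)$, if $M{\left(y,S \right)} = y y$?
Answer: $18910$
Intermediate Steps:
$M{\left(y,S \right)} = y^{2}$
$U{\left(w,H \right)} = - H^{2}$
$155 \left(203 + U{\left(5,-9 \right)}\right) = 155 \left(203 - \left(-9\right)^{2}\right) = 155 \left(203 - 81\right) = 155 \cdot 122 = 18910$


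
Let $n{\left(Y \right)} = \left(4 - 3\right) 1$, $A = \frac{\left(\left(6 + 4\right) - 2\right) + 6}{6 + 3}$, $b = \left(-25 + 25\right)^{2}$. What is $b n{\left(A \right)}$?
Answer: $0$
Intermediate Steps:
$b = 0$ ($b = 0^{2} = 0$)
$A = \frac{14}{9}$ ($A = \frac{\left(10 - 2\right) + 6}{9} = \left(8 + 6\right) \frac{1}{9} = 14 \cdot \frac{1}{9} = \frac{14}{9} \approx 1.5556$)
$n{\left(Y \right)} = 1$ ($n{\left(Y \right)} = 1 \cdot 1 = 1$)
$b n{\left(A \right)} = 0 \cdot 1 = 0$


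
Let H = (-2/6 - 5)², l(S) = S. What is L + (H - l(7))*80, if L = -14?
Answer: 15314/9 ≈ 1701.6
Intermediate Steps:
H = 256/9 (H = (-2*⅙ - 5)² = (-⅓ - 5)² = (-16/3)² = 256/9 ≈ 28.444)
L + (H - l(7))*80 = -14 + (256/9 - 1*7)*80 = -14 + (256/9 - 7)*80 = -14 + (193/9)*80 = -14 + 15440/9 = 15314/9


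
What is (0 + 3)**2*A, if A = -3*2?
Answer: -54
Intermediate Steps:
A = -6
(0 + 3)**2*A = (0 + 3)**2*(-6) = 3**2*(-6) = 9*(-6) = -54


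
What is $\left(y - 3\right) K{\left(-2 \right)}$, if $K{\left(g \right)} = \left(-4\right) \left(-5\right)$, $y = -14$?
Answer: $-340$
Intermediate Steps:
$K{\left(g \right)} = 20$
$\left(y - 3\right) K{\left(-2 \right)} = \left(-14 - 3\right) 20 = \left(-17\right) 20 = -340$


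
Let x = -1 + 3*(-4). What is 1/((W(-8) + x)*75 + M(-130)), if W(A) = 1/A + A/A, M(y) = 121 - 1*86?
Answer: -8/6995 ≈ -0.0011437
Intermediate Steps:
M(y) = 35 (M(y) = 121 - 86 = 35)
W(A) = 1 + 1/A (W(A) = 1/A + 1 = 1 + 1/A)
x = -13 (x = -1 - 12 = -13)
1/((W(-8) + x)*75 + M(-130)) = 1/(((1 - 8)/(-8) - 13)*75 + 35) = 1/((-⅛*(-7) - 13)*75 + 35) = 1/((7/8 - 13)*75 + 35) = 1/(-97/8*75 + 35) = 1/(-7275/8 + 35) = 1/(-6995/8) = -8/6995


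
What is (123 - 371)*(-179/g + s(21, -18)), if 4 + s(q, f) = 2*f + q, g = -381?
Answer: 1750880/381 ≈ 4595.5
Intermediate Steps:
s(q, f) = -4 + q + 2*f (s(q, f) = -4 + (2*f + q) = -4 + (q + 2*f) = -4 + q + 2*f)
(123 - 371)*(-179/g + s(21, -18)) = (123 - 371)*(-179/(-381) + (-4 + 21 + 2*(-18))) = -248*(-179*(-1/381) + (-4 + 21 - 36)) = -248*(179/381 - 19) = -248*(-7060/381) = 1750880/381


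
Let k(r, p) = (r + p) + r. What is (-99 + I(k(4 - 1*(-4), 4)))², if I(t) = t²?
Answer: 90601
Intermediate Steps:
k(r, p) = p + 2*r (k(r, p) = (p + r) + r = p + 2*r)
(-99 + I(k(4 - 1*(-4), 4)))² = (-99 + (4 + 2*(4 - 1*(-4)))²)² = (-99 + (4 + 2*(4 + 4))²)² = (-99 + (4 + 2*8)²)² = (-99 + (4 + 16)²)² = (-99 + 20²)² = (-99 + 400)² = 301² = 90601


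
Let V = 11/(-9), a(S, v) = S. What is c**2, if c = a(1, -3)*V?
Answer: 121/81 ≈ 1.4938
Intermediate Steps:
V = -11/9 (V = 11*(-1/9) = -11/9 ≈ -1.2222)
c = -11/9 (c = 1*(-11/9) = -11/9 ≈ -1.2222)
c**2 = (-11/9)**2 = 121/81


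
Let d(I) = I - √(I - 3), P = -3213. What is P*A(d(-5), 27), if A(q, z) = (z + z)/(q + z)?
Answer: -318087/41 - 28917*I*√2/41 ≈ -7758.2 - 997.43*I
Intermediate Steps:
d(I) = I - √(-3 + I)
A(q, z) = 2*z/(q + z) (A(q, z) = (2*z)/(q + z) = 2*z/(q + z))
P*A(d(-5), 27) = -6426*27/((-5 - √(-3 - 5)) + 27) = -6426*27/((-5 - √(-8)) + 27) = -6426*27/((-5 - 2*I*√2) + 27) = -6426*27/(22 - 2*I*√2) = -173502/(22 - 2*I*√2)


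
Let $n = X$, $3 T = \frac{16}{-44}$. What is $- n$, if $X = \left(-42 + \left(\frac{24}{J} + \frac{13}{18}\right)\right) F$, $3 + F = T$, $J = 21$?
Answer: $- \frac{520871}{4158} \approx -125.27$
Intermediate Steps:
$T = - \frac{4}{33}$ ($T = \frac{16 \frac{1}{-44}}{3} = \frac{16 \left(- \frac{1}{44}\right)}{3} = \frac{1}{3} \left(- \frac{4}{11}\right) = - \frac{4}{33} \approx -0.12121$)
$F = - \frac{103}{33}$ ($F = -3 - \frac{4}{33} = - \frac{103}{33} \approx -3.1212$)
$X = \frac{520871}{4158}$ ($X = \left(-42 + \left(\frac{24}{21} + \frac{13}{18}\right)\right) \left(- \frac{103}{33}\right) = \left(-42 + \left(24 \cdot \frac{1}{21} + 13 \cdot \frac{1}{18}\right)\right) \left(- \frac{103}{33}\right) = \left(-42 + \left(\frac{8}{7} + \frac{13}{18}\right)\right) \left(- \frac{103}{33}\right) = \left(-42 + \frac{235}{126}\right) \left(- \frac{103}{33}\right) = \left(- \frac{5057}{126}\right) \left(- \frac{103}{33}\right) = \frac{520871}{4158} \approx 125.27$)
$n = \frac{520871}{4158} \approx 125.27$
$- n = \left(-1\right) \frac{520871}{4158} = - \frac{520871}{4158}$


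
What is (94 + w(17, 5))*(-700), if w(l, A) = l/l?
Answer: -66500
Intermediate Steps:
w(l, A) = 1
(94 + w(17, 5))*(-700) = (94 + 1)*(-700) = 95*(-700) = -66500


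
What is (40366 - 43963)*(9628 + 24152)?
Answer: -121506660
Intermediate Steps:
(40366 - 43963)*(9628 + 24152) = -3597*33780 = -121506660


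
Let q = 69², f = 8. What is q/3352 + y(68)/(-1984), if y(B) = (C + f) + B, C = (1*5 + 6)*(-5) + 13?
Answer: 583241/415648 ≈ 1.4032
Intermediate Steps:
q = 4761
C = -42 (C = (5 + 6)*(-5) + 13 = 11*(-5) + 13 = -55 + 13 = -42)
y(B) = -34 + B (y(B) = (-42 + 8) + B = -34 + B)
q/3352 + y(68)/(-1984) = 4761/3352 + (-34 + 68)/(-1984) = 4761*(1/3352) + 34*(-1/1984) = 4761/3352 - 17/992 = 583241/415648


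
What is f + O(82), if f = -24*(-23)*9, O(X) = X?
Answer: 5050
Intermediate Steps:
f = 4968 (f = 552*9 = 4968)
f + O(82) = 4968 + 82 = 5050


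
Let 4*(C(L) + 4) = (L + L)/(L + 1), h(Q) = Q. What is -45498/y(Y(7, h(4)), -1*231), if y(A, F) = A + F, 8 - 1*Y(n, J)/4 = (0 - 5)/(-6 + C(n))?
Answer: 6961194/30767 ≈ 226.26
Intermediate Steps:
C(L) = -4 + L/(2*(1 + L)) (C(L) = -4 + ((L + L)/(L + 1))/4 = -4 + ((2*L)/(1 + L))/4 = -4 + (2*L/(1 + L))/4 = -4 + L/(2*(1 + L)))
Y(n, J) = 32 + 20/(-6 + (-8 - 7*n)/(2*(1 + n))) (Y(n, J) = 32 - 4*(0 - 5)/(-6 + (-8 - 7*n)/(2*(1 + n))) = 32 - (-20)/(-6 + (-8 - 7*n)/(2*(1 + n))) = 32 + 20/(-6 + (-8 - 7*n)/(2*(1 + n))))
-45498/y(Y(7, h(4)), -1*231) = -45498/(8*(75 + 71*7)/(20 + 19*7) - 1*231) = -45498/(8*(75 + 497)/(20 + 133) - 231) = -45498/(8*572/153 - 231) = -45498/(8*(1/153)*572 - 231) = -45498/(4576/153 - 231) = -45498/(-30767/153) = -45498*(-153/30767) = 6961194/30767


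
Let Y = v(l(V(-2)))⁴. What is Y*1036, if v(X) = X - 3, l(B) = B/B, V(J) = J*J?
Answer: 16576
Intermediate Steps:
V(J) = J²
l(B) = 1
v(X) = -3 + X
Y = 16 (Y = (-3 + 1)⁴ = (-2)⁴ = 16)
Y*1036 = 16*1036 = 16576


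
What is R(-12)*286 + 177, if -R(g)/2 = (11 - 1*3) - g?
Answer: -11263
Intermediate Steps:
R(g) = -16 + 2*g (R(g) = -2*((11 - 1*3) - g) = -2*((11 - 3) - g) = -2*(8 - g) = -16 + 2*g)
R(-12)*286 + 177 = (-16 + 2*(-12))*286 + 177 = (-16 - 24)*286 + 177 = -40*286 + 177 = -11440 + 177 = -11263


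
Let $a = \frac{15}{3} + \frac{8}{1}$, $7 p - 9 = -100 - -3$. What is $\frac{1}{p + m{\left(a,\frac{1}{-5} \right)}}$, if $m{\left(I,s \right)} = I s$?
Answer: $- \frac{35}{531} \approx -0.065913$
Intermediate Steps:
$p = - \frac{88}{7}$ ($p = \frac{9}{7} + \frac{-100 - -3}{7} = \frac{9}{7} + \frac{-100 + 3}{7} = \frac{9}{7} + \frac{1}{7} \left(-97\right) = \frac{9}{7} - \frac{97}{7} = - \frac{88}{7} \approx -12.571$)
$a = 13$ ($a = 15 \cdot \frac{1}{3} + 8 \cdot 1 = 5 + 8 = 13$)
$\frac{1}{p + m{\left(a,\frac{1}{-5} \right)}} = \frac{1}{- \frac{88}{7} + \frac{13}{-5}} = \frac{1}{- \frac{88}{7} + 13 \left(- \frac{1}{5}\right)} = \frac{1}{- \frac{88}{7} - \frac{13}{5}} = \frac{1}{- \frac{531}{35}} = - \frac{35}{531}$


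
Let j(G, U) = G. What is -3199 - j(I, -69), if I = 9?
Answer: -3208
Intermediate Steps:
-3199 - j(I, -69) = -3199 - 1*9 = -3199 - 9 = -3208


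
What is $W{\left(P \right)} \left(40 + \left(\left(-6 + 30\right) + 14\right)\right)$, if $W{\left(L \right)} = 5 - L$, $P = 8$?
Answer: $-234$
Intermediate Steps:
$W{\left(P \right)} \left(40 + \left(\left(-6 + 30\right) + 14\right)\right) = \left(5 - 8\right) \left(40 + \left(\left(-6 + 30\right) + 14\right)\right) = \left(5 - 8\right) \left(40 + \left(24 + 14\right)\right) = - 3 \left(40 + 38\right) = \left(-3\right) 78 = -234$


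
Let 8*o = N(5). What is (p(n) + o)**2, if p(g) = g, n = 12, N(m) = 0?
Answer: 144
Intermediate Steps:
o = 0 (o = (1/8)*0 = 0)
(p(n) + o)**2 = (12 + 0)**2 = 12**2 = 144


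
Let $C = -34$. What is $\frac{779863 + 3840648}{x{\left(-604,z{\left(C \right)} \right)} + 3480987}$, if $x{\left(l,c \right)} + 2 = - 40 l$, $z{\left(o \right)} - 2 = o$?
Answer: $\frac{660073}{500735} \approx 1.3182$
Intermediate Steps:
$z{\left(o \right)} = 2 + o$
$x{\left(l,c \right)} = -2 - 40 l$
$\frac{779863 + 3840648}{x{\left(-604,z{\left(C \right)} \right)} + 3480987} = \frac{779863 + 3840648}{\left(-2 - -24160\right) + 3480987} = \frac{4620511}{\left(-2 + 24160\right) + 3480987} = \frac{4620511}{24158 + 3480987} = \frac{4620511}{3505145} = 4620511 \cdot \frac{1}{3505145} = \frac{660073}{500735}$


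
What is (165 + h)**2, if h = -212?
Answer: 2209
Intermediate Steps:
(165 + h)**2 = (165 - 212)**2 = (-47)**2 = 2209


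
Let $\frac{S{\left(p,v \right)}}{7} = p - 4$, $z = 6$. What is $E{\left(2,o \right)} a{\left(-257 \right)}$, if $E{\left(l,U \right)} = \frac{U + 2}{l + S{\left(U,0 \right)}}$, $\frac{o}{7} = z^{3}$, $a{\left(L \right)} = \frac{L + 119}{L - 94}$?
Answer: $\frac{34822}{617643} \approx 0.056379$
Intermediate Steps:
$a{\left(L \right)} = \frac{119 + L}{-94 + L}$
$o = 1512$ ($o = 7 \cdot 6^{3} = 7 \cdot 216 = 1512$)
$S{\left(p,v \right)} = -28 + 7 p$ ($S{\left(p,v \right)} = 7 \left(p - 4\right) = 7 \left(-4 + p\right) = -28 + 7 p$)
$E{\left(l,U \right)} = \frac{2 + U}{-28 + l + 7 U}$ ($E{\left(l,U \right)} = \frac{U + 2}{l + \left(-28 + 7 U\right)} = \frac{2 + U}{-28 + l + 7 U}$)
$E{\left(2,o \right)} a{\left(-257 \right)} = \frac{2 + 1512}{-28 + 2 + 7 \cdot 1512} \frac{119 - 257}{-94 - 257} = \frac{1}{-28 + 2 + 10584} \cdot 1514 \frac{1}{-351} \left(-138\right) = \frac{1}{10558} \cdot 1514 \left(\left(- \frac{1}{351}\right) \left(-138\right)\right) = \frac{1}{10558} \cdot 1514 \cdot \frac{46}{117} = \frac{757}{5279} \cdot \frac{46}{117} = \frac{34822}{617643}$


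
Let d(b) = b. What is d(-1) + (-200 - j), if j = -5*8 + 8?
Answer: -169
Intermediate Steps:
j = -32 (j = -40 + 8 = -32)
d(-1) + (-200 - j) = -1 + (-200 - 1*(-32)) = -1 + (-200 + 32) = -1 - 168 = -169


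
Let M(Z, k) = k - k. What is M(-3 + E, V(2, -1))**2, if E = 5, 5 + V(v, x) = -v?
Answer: 0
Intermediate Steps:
V(v, x) = -5 - v
M(Z, k) = 0
M(-3 + E, V(2, -1))**2 = 0**2 = 0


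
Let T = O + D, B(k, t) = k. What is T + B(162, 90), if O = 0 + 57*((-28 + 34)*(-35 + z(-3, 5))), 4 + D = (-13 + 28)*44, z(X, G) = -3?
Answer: -12178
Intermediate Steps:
D = 656 (D = -4 + (-13 + 28)*44 = -4 + 15*44 = -4 + 660 = 656)
O = -12996 (O = 0 + 57*((-28 + 34)*(-35 - 3)) = 0 + 57*(6*(-38)) = 0 + 57*(-228) = 0 - 12996 = -12996)
T = -12340 (T = -12996 + 656 = -12340)
T + B(162, 90) = -12340 + 162 = -12178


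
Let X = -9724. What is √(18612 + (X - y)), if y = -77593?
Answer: 3*√9609 ≈ 294.08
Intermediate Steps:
√(18612 + (X - y)) = √(18612 + (-9724 - 1*(-77593))) = √(18612 + (-9724 + 77593)) = √(18612 + 67869) = √86481 = 3*√9609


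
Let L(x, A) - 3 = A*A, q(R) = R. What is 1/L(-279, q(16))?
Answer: 1/259 ≈ 0.0038610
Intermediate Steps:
L(x, A) = 3 + A² (L(x, A) = 3 + A*A = 3 + A²)
1/L(-279, q(16)) = 1/(3 + 16²) = 1/(3 + 256) = 1/259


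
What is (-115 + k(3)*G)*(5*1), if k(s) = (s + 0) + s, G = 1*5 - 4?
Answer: -545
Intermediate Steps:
G = 1 (G = 5 - 4 = 1)
k(s) = 2*s (k(s) = s + s = 2*s)
(-115 + k(3)*G)*(5*1) = (-115 + (2*3)*1)*(5*1) = (-115 + 6*1)*5 = (-115 + 6)*5 = -109*5 = -545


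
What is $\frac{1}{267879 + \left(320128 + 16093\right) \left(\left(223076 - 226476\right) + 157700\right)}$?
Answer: $\frac{1}{51879168179} \approx 1.9276 \cdot 10^{-11}$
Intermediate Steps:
$\frac{1}{267879 + \left(320128 + 16093\right) \left(\left(223076 - 226476\right) + 157700\right)} = \frac{1}{267879 + 336221 \left(-3400 + 157700\right)} = \frac{1}{267879 + 336221 \cdot 154300} = \frac{1}{267879 + 51878900300} = \frac{1}{51879168179}$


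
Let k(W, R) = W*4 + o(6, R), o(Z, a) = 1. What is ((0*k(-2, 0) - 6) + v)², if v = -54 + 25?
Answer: 1225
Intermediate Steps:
v = -29
k(W, R) = 1 + 4*W (k(W, R) = W*4 + 1 = 4*W + 1 = 1 + 4*W)
((0*k(-2, 0) - 6) + v)² = ((0*(1 + 4*(-2)) - 6) - 29)² = ((0*(1 - 8) - 6) - 29)² = ((0*(-7) - 6) - 29)² = ((0 - 6) - 29)² = (-6 - 29)² = (-35)² = 1225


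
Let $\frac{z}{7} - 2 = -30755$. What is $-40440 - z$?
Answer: $174831$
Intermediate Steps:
$z = -215271$ ($z = 14 + 7 \left(-30755\right) = 14 - 215285 = -215271$)
$-40440 - z = -40440 - -215271 = -40440 + 215271 = 174831$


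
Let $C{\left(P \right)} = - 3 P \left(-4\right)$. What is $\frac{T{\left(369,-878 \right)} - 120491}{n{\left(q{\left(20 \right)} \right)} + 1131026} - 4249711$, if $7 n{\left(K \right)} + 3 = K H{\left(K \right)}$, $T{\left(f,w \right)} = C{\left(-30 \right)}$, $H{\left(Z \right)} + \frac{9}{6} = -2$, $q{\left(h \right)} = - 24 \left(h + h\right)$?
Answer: $- \frac{33660002560186}{7920539} \approx -4.2497 \cdot 10^{6}$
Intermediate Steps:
$q{\left(h \right)} = - 48 h$ ($q{\left(h \right)} = - 24 \cdot 2 h = - 48 h$)
$H{\left(Z \right)} = - \frac{7}{2}$ ($H{\left(Z \right)} = - \frac{3}{2} - 2 = - \frac{7}{2}$)
$C{\left(P \right)} = 12 P$
$T{\left(f,w \right)} = -360$ ($T{\left(f,w \right)} = 12 \left(-30\right) = -360$)
$n{\left(K \right)} = - \frac{3}{7} - \frac{K}{2}$ ($n{\left(K \right)} = - \frac{3}{7} + \frac{K \left(- \frac{7}{2}\right)}{7} = - \frac{3}{7} + \frac{\left(- \frac{7}{2}\right) K}{7} = - \frac{3}{7} - \frac{K}{2}$)
$\frac{T{\left(369,-878 \right)} - 120491}{n{\left(q{\left(20 \right)} \right)} + 1131026} - 4249711 = \frac{-360 - 120491}{\left(- \frac{3}{7} - \frac{\left(-48\right) 20}{2}\right) + 1131026} - 4249711 = - \frac{120851}{\left(- \frac{3}{7} - -480\right) + 1131026} - 4249711 = - \frac{120851}{\left(- \frac{3}{7} + 480\right) + 1131026} - 4249711 = - \frac{120851}{\frac{3357}{7} + 1131026} - 4249711 = - \frac{120851}{\frac{7920539}{7}} - 4249711 = \left(-120851\right) \frac{7}{7920539} - 4249711 = - \frac{845957}{7920539} - 4249711 = - \frac{33660002560186}{7920539}$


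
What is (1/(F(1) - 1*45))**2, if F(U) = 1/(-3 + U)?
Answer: 4/8281 ≈ 0.00048303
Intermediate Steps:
(1/(F(1) - 1*45))**2 = (1/(1/(-3 + 1) - 1*45))**2 = (1/(1/(-2) - 45))**2 = (1/(-1/2 - 45))**2 = (1/(-91/2))**2 = (-2/91)**2 = 4/8281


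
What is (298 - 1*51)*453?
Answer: 111891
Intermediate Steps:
(298 - 1*51)*453 = (298 - 51)*453 = 247*453 = 111891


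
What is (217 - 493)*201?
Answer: -55476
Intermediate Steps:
(217 - 493)*201 = -276*201 = -55476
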